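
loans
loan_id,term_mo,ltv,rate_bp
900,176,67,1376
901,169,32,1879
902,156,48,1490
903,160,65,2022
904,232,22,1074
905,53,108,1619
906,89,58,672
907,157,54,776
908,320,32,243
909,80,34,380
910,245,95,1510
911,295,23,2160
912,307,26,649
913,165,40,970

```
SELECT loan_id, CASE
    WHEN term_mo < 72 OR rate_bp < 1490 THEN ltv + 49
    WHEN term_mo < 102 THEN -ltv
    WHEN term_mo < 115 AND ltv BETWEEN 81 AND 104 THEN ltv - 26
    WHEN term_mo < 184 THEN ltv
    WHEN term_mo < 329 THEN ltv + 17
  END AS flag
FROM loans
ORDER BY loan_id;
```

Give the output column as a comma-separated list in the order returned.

loan_id=900: term_mo < 72 OR rate_bp < 1490 → 116
loan_id=901: term_mo < 184 → 32
loan_id=902: term_mo < 184 → 48
loan_id=903: term_mo < 184 → 65
loan_id=904: term_mo < 72 OR rate_bp < 1490 → 71
loan_id=905: term_mo < 72 OR rate_bp < 1490 → 157
loan_id=906: term_mo < 72 OR rate_bp < 1490 → 107
loan_id=907: term_mo < 72 OR rate_bp < 1490 → 103
loan_id=908: term_mo < 72 OR rate_bp < 1490 → 81
loan_id=909: term_mo < 72 OR rate_bp < 1490 → 83
loan_id=910: term_mo < 329 → 112
loan_id=911: term_mo < 329 → 40
loan_id=912: term_mo < 72 OR rate_bp < 1490 → 75
loan_id=913: term_mo < 72 OR rate_bp < 1490 → 89

116, 32, 48, 65, 71, 157, 107, 103, 81, 83, 112, 40, 75, 89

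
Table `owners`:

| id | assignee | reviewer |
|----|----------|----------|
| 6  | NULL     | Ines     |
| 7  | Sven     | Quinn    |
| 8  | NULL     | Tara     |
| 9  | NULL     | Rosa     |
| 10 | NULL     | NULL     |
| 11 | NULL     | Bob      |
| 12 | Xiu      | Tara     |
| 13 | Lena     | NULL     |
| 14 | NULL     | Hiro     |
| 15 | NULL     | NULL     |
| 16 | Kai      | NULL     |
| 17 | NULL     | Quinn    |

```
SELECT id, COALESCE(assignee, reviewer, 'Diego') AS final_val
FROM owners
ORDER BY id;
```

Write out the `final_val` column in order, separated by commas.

id=6: assignee=NULL, reviewer=Ines → Ines
id=7: assignee=Sven → Sven
id=8: assignee=NULL, reviewer=Tara → Tara
id=9: assignee=NULL, reviewer=Rosa → Rosa
id=10: assignee=NULL, reviewer=NULL, → literal Diego → Diego
id=11: assignee=NULL, reviewer=Bob → Bob
id=12: assignee=Xiu → Xiu
id=13: assignee=Lena → Lena
id=14: assignee=NULL, reviewer=Hiro → Hiro
id=15: assignee=NULL, reviewer=NULL, → literal Diego → Diego
id=16: assignee=Kai → Kai
id=17: assignee=NULL, reviewer=Quinn → Quinn

Ines, Sven, Tara, Rosa, Diego, Bob, Xiu, Lena, Hiro, Diego, Kai, Quinn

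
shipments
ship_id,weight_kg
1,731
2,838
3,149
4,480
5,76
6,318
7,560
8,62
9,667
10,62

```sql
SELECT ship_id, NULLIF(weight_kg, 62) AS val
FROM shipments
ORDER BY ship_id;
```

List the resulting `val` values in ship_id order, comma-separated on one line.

731, 838, 149, 480, 76, 318, 560, NULL, 667, NULL

ship_id=1: weight_kg=731 vs 62: differ → 731
ship_id=2: weight_kg=838 vs 62: differ → 838
ship_id=3: weight_kg=149 vs 62: differ → 149
ship_id=4: weight_kg=480 vs 62: differ → 480
ship_id=5: weight_kg=76 vs 62: differ → 76
ship_id=6: weight_kg=318 vs 62: differ → 318
ship_id=7: weight_kg=560 vs 62: differ → 560
ship_id=8: weight_kg=62 vs 62: equal → NULL
ship_id=9: weight_kg=667 vs 62: differ → 667
ship_id=10: weight_kg=62 vs 62: equal → NULL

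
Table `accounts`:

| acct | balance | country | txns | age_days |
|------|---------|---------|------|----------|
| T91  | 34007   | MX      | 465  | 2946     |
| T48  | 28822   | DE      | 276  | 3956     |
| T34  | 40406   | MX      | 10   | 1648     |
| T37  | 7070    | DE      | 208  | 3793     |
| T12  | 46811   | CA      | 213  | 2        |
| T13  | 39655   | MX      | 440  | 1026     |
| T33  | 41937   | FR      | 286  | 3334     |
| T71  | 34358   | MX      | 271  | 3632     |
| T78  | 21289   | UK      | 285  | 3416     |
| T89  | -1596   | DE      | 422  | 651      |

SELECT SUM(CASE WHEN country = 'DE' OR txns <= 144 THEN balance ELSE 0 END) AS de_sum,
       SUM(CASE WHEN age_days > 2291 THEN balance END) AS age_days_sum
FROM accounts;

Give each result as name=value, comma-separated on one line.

[de_sum: country = 'DE' OR txns <= 144]
acct=T91: ✗
acct=T48: ✓ → 28822
acct=T34: ✓ → 40406
acct=T37: ✓ → 7070
acct=T12: ✗
acct=T13: ✗
acct=T33: ✗
acct=T71: ✗
acct=T78: ✗
acct=T89: ✓ → -1596
de_sum = 28822 + 40406 + 7070 + -1596 = 74702
—
[age_days_sum: age_days > 2291]
acct=T91: ✓ → 34007
acct=T48: ✓ → 28822
acct=T34: ✗
acct=T37: ✓ → 7070
acct=T12: ✗
acct=T13: ✗
acct=T33: ✓ → 41937
acct=T71: ✓ → 34358
acct=T78: ✓ → 21289
acct=T89: ✗
age_days_sum = 34007 + 28822 + 7070 + 41937 + 34358 + 21289 = 167483

de_sum=74702, age_days_sum=167483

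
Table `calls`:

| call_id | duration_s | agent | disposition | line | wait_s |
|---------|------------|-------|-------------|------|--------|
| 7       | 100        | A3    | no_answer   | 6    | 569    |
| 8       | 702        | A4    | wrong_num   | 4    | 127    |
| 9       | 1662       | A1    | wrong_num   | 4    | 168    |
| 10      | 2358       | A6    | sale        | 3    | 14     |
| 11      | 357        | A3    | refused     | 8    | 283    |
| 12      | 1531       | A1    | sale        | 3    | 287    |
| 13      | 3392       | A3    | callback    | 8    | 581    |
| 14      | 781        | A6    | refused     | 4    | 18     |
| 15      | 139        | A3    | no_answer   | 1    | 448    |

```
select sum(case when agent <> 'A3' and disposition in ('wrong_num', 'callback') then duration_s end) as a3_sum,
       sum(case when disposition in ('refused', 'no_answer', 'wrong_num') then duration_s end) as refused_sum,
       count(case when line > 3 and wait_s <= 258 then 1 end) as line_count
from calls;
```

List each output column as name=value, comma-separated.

[a3_sum: agent <> 'A3' and disposition in ('wrong_num', 'callback')]
call_id=7: ✗
call_id=8: ✓ → 702
call_id=9: ✓ → 1662
call_id=10: ✗
call_id=11: ✗
call_id=12: ✗
call_id=13: ✗
call_id=14: ✗
call_id=15: ✗
a3_sum = 702 + 1662 = 2364
—
[refused_sum: disposition in ('refused', 'no_answer', 'wrong_num')]
call_id=7: ✓ → 100
call_id=8: ✓ → 702
call_id=9: ✓ → 1662
call_id=10: ✗
call_id=11: ✓ → 357
call_id=12: ✗
call_id=13: ✗
call_id=14: ✓ → 781
call_id=15: ✓ → 139
refused_sum = 100 + 702 + 1662 + 357 + 781 + 139 = 3741
—
[line_count: line > 3 and wait_s <= 258]
call_id=7: ✗
call_id=8: ✓ → 1
call_id=9: ✓ → 1
call_id=10: ✗
call_id=11: ✗
call_id=12: ✗
call_id=13: ✗
call_id=14: ✓ → 1
call_id=15: ✗
line_count = COUNT(1, 1, 1) = 3

a3_sum=2364, refused_sum=3741, line_count=3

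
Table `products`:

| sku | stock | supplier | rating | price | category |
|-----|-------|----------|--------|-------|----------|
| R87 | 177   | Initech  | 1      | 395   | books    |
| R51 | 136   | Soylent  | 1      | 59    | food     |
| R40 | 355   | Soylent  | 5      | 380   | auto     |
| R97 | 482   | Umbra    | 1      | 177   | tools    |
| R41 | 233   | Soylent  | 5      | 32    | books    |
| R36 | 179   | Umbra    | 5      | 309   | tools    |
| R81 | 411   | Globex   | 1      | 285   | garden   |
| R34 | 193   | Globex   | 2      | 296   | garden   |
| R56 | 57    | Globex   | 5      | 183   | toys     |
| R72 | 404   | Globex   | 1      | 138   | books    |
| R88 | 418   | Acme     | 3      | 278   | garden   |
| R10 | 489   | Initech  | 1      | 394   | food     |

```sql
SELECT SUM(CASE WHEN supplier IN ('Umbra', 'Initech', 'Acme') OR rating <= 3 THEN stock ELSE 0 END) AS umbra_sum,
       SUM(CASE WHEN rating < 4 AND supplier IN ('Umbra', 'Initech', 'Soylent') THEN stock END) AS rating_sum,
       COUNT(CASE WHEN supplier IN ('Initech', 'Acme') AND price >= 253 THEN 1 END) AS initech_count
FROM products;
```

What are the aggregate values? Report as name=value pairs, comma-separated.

umbra_sum=2889, rating_sum=1284, initech_count=3

[umbra_sum: supplier IN ('Umbra', 'Initech', 'Acme') OR rating <= 3]
sku=R87: ✓ → 177
sku=R51: ✓ → 136
sku=R40: ✗
sku=R97: ✓ → 482
sku=R41: ✗
sku=R36: ✓ → 179
sku=R81: ✓ → 411
sku=R34: ✓ → 193
sku=R56: ✗
sku=R72: ✓ → 404
sku=R88: ✓ → 418
sku=R10: ✓ → 489
umbra_sum = 177 + 136 + 482 + 179 + 411 + 193 + 404 + 418 + 489 = 2889
—
[rating_sum: rating < 4 AND supplier IN ('Umbra', 'Initech', 'Soylent')]
sku=R87: ✓ → 177
sku=R51: ✓ → 136
sku=R40: ✗
sku=R97: ✓ → 482
sku=R41: ✗
sku=R36: ✗
sku=R81: ✗
sku=R34: ✗
sku=R56: ✗
sku=R72: ✗
sku=R88: ✗
sku=R10: ✓ → 489
rating_sum = 177 + 136 + 482 + 489 = 1284
—
[initech_count: supplier IN ('Initech', 'Acme') AND price >= 253]
sku=R87: ✓ → 1
sku=R51: ✗
sku=R40: ✗
sku=R97: ✗
sku=R41: ✗
sku=R36: ✗
sku=R81: ✗
sku=R34: ✗
sku=R56: ✗
sku=R72: ✗
sku=R88: ✓ → 1
sku=R10: ✓ → 1
initech_count = COUNT(1, 1, 1) = 3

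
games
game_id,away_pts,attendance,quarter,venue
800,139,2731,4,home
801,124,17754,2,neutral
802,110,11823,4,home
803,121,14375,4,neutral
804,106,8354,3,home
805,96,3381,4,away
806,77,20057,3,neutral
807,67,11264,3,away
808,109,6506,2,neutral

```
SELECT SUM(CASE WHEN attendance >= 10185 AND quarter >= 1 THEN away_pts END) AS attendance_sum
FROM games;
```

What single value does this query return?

game_id=800: ✗
game_id=801: ✓ → 124
game_id=802: ✓ → 110
game_id=803: ✓ → 121
game_id=804: ✗
game_id=805: ✗
game_id=806: ✓ → 77
game_id=807: ✓ → 67
game_id=808: ✗
attendance_sum = 124 + 110 + 121 + 77 + 67 = 499

499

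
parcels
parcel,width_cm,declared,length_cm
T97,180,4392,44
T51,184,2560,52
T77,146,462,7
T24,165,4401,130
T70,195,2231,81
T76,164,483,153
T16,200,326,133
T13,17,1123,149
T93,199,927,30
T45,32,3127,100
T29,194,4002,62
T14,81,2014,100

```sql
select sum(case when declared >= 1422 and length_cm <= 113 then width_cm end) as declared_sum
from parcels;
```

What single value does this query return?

866

parcel=T97: ✓ → 180
parcel=T51: ✓ → 184
parcel=T77: ✗
parcel=T24: ✗
parcel=T70: ✓ → 195
parcel=T76: ✗
parcel=T16: ✗
parcel=T13: ✗
parcel=T93: ✗
parcel=T45: ✓ → 32
parcel=T29: ✓ → 194
parcel=T14: ✓ → 81
declared_sum = 180 + 184 + 195 + 32 + 194 + 81 = 866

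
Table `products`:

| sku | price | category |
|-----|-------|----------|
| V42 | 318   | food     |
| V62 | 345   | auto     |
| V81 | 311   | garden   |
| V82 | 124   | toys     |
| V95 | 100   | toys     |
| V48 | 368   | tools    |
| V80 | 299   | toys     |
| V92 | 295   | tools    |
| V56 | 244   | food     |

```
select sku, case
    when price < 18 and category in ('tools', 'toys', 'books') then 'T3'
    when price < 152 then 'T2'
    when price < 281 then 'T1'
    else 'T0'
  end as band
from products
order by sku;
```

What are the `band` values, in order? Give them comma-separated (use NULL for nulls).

T0, T0, T1, T0, T0, T0, T2, T0, T2

sku=V42: ELSE → T0
sku=V48: ELSE → T0
sku=V56: price < 281 → T1
sku=V62: ELSE → T0
sku=V80: ELSE → T0
sku=V81: ELSE → T0
sku=V82: price < 152 → T2
sku=V92: ELSE → T0
sku=V95: price < 152 → T2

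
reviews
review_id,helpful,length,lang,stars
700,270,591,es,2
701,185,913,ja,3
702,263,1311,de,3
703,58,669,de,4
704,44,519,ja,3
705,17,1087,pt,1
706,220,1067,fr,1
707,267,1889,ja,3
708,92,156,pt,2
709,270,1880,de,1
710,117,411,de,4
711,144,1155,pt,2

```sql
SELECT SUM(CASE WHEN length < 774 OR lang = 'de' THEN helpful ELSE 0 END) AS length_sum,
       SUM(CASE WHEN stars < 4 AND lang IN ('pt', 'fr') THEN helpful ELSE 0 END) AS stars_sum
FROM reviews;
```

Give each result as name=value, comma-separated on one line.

[length_sum: length < 774 OR lang = 'de']
review_id=700: ✓ → 270
review_id=701: ✗
review_id=702: ✓ → 263
review_id=703: ✓ → 58
review_id=704: ✓ → 44
review_id=705: ✗
review_id=706: ✗
review_id=707: ✗
review_id=708: ✓ → 92
review_id=709: ✓ → 270
review_id=710: ✓ → 117
review_id=711: ✗
length_sum = 270 + 263 + 58 + 44 + 92 + 270 + 117 = 1114
—
[stars_sum: stars < 4 AND lang IN ('pt', 'fr')]
review_id=700: ✗
review_id=701: ✗
review_id=702: ✗
review_id=703: ✗
review_id=704: ✗
review_id=705: ✓ → 17
review_id=706: ✓ → 220
review_id=707: ✗
review_id=708: ✓ → 92
review_id=709: ✗
review_id=710: ✗
review_id=711: ✓ → 144
stars_sum = 17 + 220 + 92 + 144 = 473

length_sum=1114, stars_sum=473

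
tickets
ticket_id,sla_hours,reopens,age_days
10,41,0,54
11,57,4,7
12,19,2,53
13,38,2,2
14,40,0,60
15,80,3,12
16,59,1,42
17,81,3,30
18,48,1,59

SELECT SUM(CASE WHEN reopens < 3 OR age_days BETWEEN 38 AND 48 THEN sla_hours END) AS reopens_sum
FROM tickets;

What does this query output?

ticket_id=10: ✓ → 41
ticket_id=11: ✗
ticket_id=12: ✓ → 19
ticket_id=13: ✓ → 38
ticket_id=14: ✓ → 40
ticket_id=15: ✗
ticket_id=16: ✓ → 59
ticket_id=17: ✗
ticket_id=18: ✓ → 48
reopens_sum = 41 + 19 + 38 + 40 + 59 + 48 = 245

245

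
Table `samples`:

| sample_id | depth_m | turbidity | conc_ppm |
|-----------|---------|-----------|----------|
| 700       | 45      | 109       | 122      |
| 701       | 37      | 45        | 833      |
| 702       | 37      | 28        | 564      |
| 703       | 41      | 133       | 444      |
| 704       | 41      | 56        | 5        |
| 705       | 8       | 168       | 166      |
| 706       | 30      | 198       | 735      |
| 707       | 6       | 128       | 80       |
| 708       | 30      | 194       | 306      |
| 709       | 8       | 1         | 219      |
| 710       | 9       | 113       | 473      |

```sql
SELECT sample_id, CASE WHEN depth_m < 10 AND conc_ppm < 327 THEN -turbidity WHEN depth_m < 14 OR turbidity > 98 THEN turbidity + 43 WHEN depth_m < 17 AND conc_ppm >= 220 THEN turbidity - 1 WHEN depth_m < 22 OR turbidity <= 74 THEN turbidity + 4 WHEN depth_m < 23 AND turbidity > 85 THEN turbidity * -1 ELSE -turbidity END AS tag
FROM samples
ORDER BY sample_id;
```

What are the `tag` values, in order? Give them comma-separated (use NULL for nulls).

sample_id=700: depth_m < 14 OR turbidity > 98 → 152
sample_id=701: depth_m < 22 OR turbidity <= 74 → 49
sample_id=702: depth_m < 22 OR turbidity <= 74 → 32
sample_id=703: depth_m < 14 OR turbidity > 98 → 176
sample_id=704: depth_m < 22 OR turbidity <= 74 → 60
sample_id=705: depth_m < 10 AND conc_ppm < 327 → -168
sample_id=706: depth_m < 14 OR turbidity > 98 → 241
sample_id=707: depth_m < 10 AND conc_ppm < 327 → -128
sample_id=708: depth_m < 14 OR turbidity > 98 → 237
sample_id=709: depth_m < 10 AND conc_ppm < 327 → -1
sample_id=710: depth_m < 14 OR turbidity > 98 → 156

152, 49, 32, 176, 60, -168, 241, -128, 237, -1, 156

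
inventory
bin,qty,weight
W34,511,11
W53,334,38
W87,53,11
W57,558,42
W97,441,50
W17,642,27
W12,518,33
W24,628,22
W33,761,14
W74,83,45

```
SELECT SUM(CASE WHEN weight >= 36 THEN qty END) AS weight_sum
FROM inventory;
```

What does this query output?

bin=W34: ✗
bin=W53: ✓ → 334
bin=W87: ✗
bin=W57: ✓ → 558
bin=W97: ✓ → 441
bin=W17: ✗
bin=W12: ✗
bin=W24: ✗
bin=W33: ✗
bin=W74: ✓ → 83
weight_sum = 334 + 558 + 441 + 83 = 1416

1416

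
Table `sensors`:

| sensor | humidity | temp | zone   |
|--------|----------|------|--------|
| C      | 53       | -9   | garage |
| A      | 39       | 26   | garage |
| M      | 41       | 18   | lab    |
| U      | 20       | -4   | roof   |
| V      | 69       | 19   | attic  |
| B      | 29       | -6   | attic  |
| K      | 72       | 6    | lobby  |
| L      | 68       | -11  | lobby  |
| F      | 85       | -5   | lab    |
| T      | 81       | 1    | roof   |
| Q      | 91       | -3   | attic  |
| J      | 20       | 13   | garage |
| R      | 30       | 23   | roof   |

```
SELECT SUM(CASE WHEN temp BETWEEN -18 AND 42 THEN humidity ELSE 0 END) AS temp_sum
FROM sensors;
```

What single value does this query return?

698

sensor=C: ✓ → 53
sensor=A: ✓ → 39
sensor=M: ✓ → 41
sensor=U: ✓ → 20
sensor=V: ✓ → 69
sensor=B: ✓ → 29
sensor=K: ✓ → 72
sensor=L: ✓ → 68
sensor=F: ✓ → 85
sensor=T: ✓ → 81
sensor=Q: ✓ → 91
sensor=J: ✓ → 20
sensor=R: ✓ → 30
temp_sum = 53 + 39 + 41 + 20 + 69 + 29 + 72 + 68 + 85 + 81 + 91 + 20 + 30 = 698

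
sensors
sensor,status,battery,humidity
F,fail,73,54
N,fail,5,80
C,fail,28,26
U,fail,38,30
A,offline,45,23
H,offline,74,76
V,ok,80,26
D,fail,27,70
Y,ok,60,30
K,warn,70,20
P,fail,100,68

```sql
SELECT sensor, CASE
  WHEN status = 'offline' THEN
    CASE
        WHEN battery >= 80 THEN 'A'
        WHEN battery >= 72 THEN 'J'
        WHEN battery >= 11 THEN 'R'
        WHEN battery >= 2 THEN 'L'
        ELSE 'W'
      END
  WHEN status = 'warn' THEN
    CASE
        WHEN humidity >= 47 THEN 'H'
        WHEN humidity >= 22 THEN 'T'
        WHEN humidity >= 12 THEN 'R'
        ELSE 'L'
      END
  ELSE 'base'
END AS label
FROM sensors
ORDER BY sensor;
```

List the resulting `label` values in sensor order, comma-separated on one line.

R, base, base, base, J, R, base, base, base, base, base

sensor=A: status='offline' → inner[battery >= 11] → R
sensor=C: status='fail' → outer ELSE → base
sensor=D: status='fail' → outer ELSE → base
sensor=F: status='fail' → outer ELSE → base
sensor=H: status='offline' → inner[battery >= 72] → J
sensor=K: status='warn' → inner[humidity >= 12] → R
sensor=N: status='fail' → outer ELSE → base
sensor=P: status='fail' → outer ELSE → base
sensor=U: status='fail' → outer ELSE → base
sensor=V: status='ok' → outer ELSE → base
sensor=Y: status='ok' → outer ELSE → base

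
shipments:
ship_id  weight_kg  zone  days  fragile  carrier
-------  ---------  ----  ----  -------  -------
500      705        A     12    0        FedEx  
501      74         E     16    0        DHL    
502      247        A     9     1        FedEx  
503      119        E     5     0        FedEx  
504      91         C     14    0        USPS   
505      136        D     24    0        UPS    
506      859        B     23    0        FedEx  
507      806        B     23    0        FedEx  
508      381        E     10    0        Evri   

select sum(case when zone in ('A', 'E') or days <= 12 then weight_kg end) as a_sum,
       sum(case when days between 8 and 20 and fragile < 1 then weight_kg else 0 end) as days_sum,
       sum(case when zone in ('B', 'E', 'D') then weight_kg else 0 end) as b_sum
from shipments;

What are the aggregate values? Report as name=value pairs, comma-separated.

[a_sum: zone in ('A', 'E') or days <= 12]
ship_id=500: ✓ → 705
ship_id=501: ✓ → 74
ship_id=502: ✓ → 247
ship_id=503: ✓ → 119
ship_id=504: ✗
ship_id=505: ✗
ship_id=506: ✗
ship_id=507: ✗
ship_id=508: ✓ → 381
a_sum = 705 + 74 + 247 + 119 + 381 = 1526
—
[days_sum: days between 8 and 20 and fragile < 1]
ship_id=500: ✓ → 705
ship_id=501: ✓ → 74
ship_id=502: ✗
ship_id=503: ✗
ship_id=504: ✓ → 91
ship_id=505: ✗
ship_id=506: ✗
ship_id=507: ✗
ship_id=508: ✓ → 381
days_sum = 705 + 74 + 91 + 381 = 1251
—
[b_sum: zone in ('B', 'E', 'D')]
ship_id=500: ✗
ship_id=501: ✓ → 74
ship_id=502: ✗
ship_id=503: ✓ → 119
ship_id=504: ✗
ship_id=505: ✓ → 136
ship_id=506: ✓ → 859
ship_id=507: ✓ → 806
ship_id=508: ✓ → 381
b_sum = 74 + 119 + 136 + 859 + 806 + 381 = 2375

a_sum=1526, days_sum=1251, b_sum=2375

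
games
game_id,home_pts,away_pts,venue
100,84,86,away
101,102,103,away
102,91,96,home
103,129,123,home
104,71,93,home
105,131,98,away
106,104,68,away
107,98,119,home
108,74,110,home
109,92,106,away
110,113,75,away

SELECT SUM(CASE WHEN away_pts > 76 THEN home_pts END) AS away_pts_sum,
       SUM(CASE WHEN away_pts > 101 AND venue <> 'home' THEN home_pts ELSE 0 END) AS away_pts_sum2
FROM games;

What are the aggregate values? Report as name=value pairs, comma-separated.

[away_pts_sum: away_pts > 76]
game_id=100: ✓ → 84
game_id=101: ✓ → 102
game_id=102: ✓ → 91
game_id=103: ✓ → 129
game_id=104: ✓ → 71
game_id=105: ✓ → 131
game_id=106: ✗
game_id=107: ✓ → 98
game_id=108: ✓ → 74
game_id=109: ✓ → 92
game_id=110: ✗
away_pts_sum = 84 + 102 + 91 + 129 + 71 + 131 + 98 + 74 + 92 = 872
—
[away_pts_sum2: away_pts > 101 AND venue <> 'home']
game_id=100: ✗
game_id=101: ✓ → 102
game_id=102: ✗
game_id=103: ✗
game_id=104: ✗
game_id=105: ✗
game_id=106: ✗
game_id=107: ✗
game_id=108: ✗
game_id=109: ✓ → 92
game_id=110: ✗
away_pts_sum2 = 102 + 92 = 194

away_pts_sum=872, away_pts_sum2=194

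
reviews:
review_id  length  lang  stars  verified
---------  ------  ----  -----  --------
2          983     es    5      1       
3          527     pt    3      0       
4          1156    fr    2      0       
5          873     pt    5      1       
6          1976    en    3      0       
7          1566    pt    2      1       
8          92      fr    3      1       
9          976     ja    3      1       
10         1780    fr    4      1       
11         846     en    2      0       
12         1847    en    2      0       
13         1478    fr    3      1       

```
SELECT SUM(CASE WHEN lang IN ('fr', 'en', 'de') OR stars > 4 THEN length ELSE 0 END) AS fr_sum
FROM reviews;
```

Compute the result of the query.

11031

review_id=2: ✓ → 983
review_id=3: ✗
review_id=4: ✓ → 1156
review_id=5: ✓ → 873
review_id=6: ✓ → 1976
review_id=7: ✗
review_id=8: ✓ → 92
review_id=9: ✗
review_id=10: ✓ → 1780
review_id=11: ✓ → 846
review_id=12: ✓ → 1847
review_id=13: ✓ → 1478
fr_sum = 983 + 1156 + 873 + 1976 + 92 + 1780 + 846 + 1847 + 1478 = 11031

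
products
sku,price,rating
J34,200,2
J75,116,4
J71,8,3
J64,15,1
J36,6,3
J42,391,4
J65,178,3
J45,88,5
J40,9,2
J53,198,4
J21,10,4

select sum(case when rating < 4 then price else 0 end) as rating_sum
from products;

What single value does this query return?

416

sku=J34: ✓ → 200
sku=J75: ✗
sku=J71: ✓ → 8
sku=J64: ✓ → 15
sku=J36: ✓ → 6
sku=J42: ✗
sku=J65: ✓ → 178
sku=J45: ✗
sku=J40: ✓ → 9
sku=J53: ✗
sku=J21: ✗
rating_sum = 200 + 8 + 15 + 6 + 178 + 9 = 416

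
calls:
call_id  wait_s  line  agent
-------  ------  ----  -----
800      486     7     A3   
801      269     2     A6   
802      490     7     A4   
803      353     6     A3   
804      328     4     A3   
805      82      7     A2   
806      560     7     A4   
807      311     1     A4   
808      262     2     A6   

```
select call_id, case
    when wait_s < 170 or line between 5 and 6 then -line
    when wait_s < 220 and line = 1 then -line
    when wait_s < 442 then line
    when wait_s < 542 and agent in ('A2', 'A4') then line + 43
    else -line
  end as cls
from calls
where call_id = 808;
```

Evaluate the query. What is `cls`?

call_id = 808: wait_s=262, line=2, agent=A6.
wait_s < 170 or line between 5 and 6 → false
wait_s < 220 and line = 1 → false
wait_s < 442 → true → 2

2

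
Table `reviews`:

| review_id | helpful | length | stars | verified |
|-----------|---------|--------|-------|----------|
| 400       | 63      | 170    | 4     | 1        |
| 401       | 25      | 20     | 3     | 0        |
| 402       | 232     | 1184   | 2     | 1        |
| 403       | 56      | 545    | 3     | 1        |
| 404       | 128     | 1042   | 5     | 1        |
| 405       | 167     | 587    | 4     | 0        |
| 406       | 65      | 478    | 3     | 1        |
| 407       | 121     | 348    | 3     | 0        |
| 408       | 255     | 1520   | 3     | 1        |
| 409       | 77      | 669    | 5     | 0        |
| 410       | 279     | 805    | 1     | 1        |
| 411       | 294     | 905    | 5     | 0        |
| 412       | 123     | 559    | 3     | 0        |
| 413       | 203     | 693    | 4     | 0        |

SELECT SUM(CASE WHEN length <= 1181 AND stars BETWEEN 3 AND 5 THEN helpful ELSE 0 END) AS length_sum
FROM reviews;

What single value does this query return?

1322

review_id=400: ✓ → 63
review_id=401: ✓ → 25
review_id=402: ✗
review_id=403: ✓ → 56
review_id=404: ✓ → 128
review_id=405: ✓ → 167
review_id=406: ✓ → 65
review_id=407: ✓ → 121
review_id=408: ✗
review_id=409: ✓ → 77
review_id=410: ✗
review_id=411: ✓ → 294
review_id=412: ✓ → 123
review_id=413: ✓ → 203
length_sum = 63 + 25 + 56 + 128 + 167 + 65 + 121 + 77 + 294 + 123 + 203 = 1322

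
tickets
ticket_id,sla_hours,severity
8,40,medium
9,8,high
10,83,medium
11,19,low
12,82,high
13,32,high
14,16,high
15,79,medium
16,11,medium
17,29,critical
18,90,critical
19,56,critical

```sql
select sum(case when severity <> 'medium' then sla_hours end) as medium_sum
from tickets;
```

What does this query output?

332

ticket_id=8: ✗
ticket_id=9: ✓ → 8
ticket_id=10: ✗
ticket_id=11: ✓ → 19
ticket_id=12: ✓ → 82
ticket_id=13: ✓ → 32
ticket_id=14: ✓ → 16
ticket_id=15: ✗
ticket_id=16: ✗
ticket_id=17: ✓ → 29
ticket_id=18: ✓ → 90
ticket_id=19: ✓ → 56
medium_sum = 8 + 19 + 82 + 32 + 16 + 29 + 90 + 56 = 332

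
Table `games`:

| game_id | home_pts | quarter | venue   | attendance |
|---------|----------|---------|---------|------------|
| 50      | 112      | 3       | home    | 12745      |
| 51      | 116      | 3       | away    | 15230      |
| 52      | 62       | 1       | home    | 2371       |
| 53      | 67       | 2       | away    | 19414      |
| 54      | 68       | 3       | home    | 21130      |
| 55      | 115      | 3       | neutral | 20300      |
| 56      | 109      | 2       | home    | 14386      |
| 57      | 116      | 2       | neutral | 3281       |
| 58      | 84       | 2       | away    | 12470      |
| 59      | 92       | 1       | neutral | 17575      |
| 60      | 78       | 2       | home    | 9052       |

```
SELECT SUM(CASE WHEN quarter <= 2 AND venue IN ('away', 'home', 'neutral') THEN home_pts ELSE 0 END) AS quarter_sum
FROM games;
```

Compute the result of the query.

608

game_id=50: ✗
game_id=51: ✗
game_id=52: ✓ → 62
game_id=53: ✓ → 67
game_id=54: ✗
game_id=55: ✗
game_id=56: ✓ → 109
game_id=57: ✓ → 116
game_id=58: ✓ → 84
game_id=59: ✓ → 92
game_id=60: ✓ → 78
quarter_sum = 62 + 67 + 109 + 116 + 84 + 92 + 78 = 608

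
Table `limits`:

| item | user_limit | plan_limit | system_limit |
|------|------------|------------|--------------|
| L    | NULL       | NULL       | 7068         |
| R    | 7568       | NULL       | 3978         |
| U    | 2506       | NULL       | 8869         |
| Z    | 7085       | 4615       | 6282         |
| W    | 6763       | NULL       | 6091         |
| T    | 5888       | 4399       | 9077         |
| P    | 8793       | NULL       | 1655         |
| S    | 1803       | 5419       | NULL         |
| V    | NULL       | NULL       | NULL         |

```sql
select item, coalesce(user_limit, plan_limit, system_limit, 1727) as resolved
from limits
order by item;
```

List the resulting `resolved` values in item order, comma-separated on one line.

item=L: user_limit=NULL, plan_limit=NULL, system_limit=7068 → 7068
item=P: user_limit=8793 → 8793
item=R: user_limit=7568 → 7568
item=S: user_limit=1803 → 1803
item=T: user_limit=5888 → 5888
item=U: user_limit=2506 → 2506
item=V: user_limit=NULL, plan_limit=NULL, system_limit=NULL, → literal 1727 → 1727
item=W: user_limit=6763 → 6763
item=Z: user_limit=7085 → 7085

7068, 8793, 7568, 1803, 5888, 2506, 1727, 6763, 7085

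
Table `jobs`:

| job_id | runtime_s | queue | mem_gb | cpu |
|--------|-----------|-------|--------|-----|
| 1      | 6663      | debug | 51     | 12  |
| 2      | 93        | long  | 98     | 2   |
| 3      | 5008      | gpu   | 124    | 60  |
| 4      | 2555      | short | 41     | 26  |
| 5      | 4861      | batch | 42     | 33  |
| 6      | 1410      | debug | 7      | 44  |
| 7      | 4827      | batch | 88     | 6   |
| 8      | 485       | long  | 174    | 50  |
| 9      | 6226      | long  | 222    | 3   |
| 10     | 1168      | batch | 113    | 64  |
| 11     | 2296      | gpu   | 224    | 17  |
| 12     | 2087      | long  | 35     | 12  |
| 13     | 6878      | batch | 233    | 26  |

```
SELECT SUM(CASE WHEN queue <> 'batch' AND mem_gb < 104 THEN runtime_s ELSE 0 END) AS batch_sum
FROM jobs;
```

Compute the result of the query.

job_id=1: ✓ → 6663
job_id=2: ✓ → 93
job_id=3: ✗
job_id=4: ✓ → 2555
job_id=5: ✗
job_id=6: ✓ → 1410
job_id=7: ✗
job_id=8: ✗
job_id=9: ✗
job_id=10: ✗
job_id=11: ✗
job_id=12: ✓ → 2087
job_id=13: ✗
batch_sum = 6663 + 93 + 2555 + 1410 + 2087 = 12808

12808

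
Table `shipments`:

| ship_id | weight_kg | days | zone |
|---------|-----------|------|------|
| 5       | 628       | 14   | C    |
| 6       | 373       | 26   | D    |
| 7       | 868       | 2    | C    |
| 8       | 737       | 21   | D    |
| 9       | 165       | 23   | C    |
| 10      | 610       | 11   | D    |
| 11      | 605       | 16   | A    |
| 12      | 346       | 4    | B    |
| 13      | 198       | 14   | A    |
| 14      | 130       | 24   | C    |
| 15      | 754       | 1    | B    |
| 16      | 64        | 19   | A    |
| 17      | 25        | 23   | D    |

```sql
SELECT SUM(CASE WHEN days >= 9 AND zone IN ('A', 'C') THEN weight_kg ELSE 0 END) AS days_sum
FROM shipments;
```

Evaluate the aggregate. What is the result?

1790

ship_id=5: ✓ → 628
ship_id=6: ✗
ship_id=7: ✗
ship_id=8: ✗
ship_id=9: ✓ → 165
ship_id=10: ✗
ship_id=11: ✓ → 605
ship_id=12: ✗
ship_id=13: ✓ → 198
ship_id=14: ✓ → 130
ship_id=15: ✗
ship_id=16: ✓ → 64
ship_id=17: ✗
days_sum = 628 + 165 + 605 + 198 + 130 + 64 = 1790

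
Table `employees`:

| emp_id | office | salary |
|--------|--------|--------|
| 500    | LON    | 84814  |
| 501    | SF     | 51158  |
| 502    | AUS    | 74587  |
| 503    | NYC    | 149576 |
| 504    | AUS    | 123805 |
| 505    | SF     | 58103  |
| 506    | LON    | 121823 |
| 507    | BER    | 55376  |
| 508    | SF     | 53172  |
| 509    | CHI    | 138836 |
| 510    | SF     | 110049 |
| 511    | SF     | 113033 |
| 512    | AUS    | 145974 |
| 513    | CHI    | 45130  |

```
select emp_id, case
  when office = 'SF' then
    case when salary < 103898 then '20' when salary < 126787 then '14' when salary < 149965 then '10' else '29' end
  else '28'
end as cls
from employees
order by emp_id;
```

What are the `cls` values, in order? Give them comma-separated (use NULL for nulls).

emp_id=500: office='LON' → outer ELSE → 28
emp_id=501: office='SF' → inner[salary < 103898] → 20
emp_id=502: office='AUS' → outer ELSE → 28
emp_id=503: office='NYC' → outer ELSE → 28
emp_id=504: office='AUS' → outer ELSE → 28
emp_id=505: office='SF' → inner[salary < 103898] → 20
emp_id=506: office='LON' → outer ELSE → 28
emp_id=507: office='BER' → outer ELSE → 28
emp_id=508: office='SF' → inner[salary < 103898] → 20
emp_id=509: office='CHI' → outer ELSE → 28
emp_id=510: office='SF' → inner[salary < 126787] → 14
emp_id=511: office='SF' → inner[salary < 126787] → 14
emp_id=512: office='AUS' → outer ELSE → 28
emp_id=513: office='CHI' → outer ELSE → 28

28, 20, 28, 28, 28, 20, 28, 28, 20, 28, 14, 14, 28, 28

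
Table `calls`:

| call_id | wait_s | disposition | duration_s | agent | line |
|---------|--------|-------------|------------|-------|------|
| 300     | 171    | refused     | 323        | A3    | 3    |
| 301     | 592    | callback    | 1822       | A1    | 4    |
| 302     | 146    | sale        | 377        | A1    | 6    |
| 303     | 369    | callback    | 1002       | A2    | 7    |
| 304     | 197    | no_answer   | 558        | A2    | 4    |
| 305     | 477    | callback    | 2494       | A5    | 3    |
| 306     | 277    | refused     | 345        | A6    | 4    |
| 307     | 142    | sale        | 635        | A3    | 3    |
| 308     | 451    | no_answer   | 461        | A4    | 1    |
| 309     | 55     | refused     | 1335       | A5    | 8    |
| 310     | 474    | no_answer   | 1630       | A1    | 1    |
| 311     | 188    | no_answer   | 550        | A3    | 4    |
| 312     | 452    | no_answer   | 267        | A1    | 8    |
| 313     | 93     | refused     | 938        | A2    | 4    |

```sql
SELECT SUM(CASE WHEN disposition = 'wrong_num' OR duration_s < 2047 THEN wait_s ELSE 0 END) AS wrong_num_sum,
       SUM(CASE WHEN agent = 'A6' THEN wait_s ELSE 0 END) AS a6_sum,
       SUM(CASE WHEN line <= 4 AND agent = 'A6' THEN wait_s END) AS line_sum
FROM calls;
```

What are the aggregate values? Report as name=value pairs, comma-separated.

wrong_num_sum=3607, a6_sum=277, line_sum=277

[wrong_num_sum: disposition = 'wrong_num' OR duration_s < 2047]
call_id=300: ✓ → 171
call_id=301: ✓ → 592
call_id=302: ✓ → 146
call_id=303: ✓ → 369
call_id=304: ✓ → 197
call_id=305: ✗
call_id=306: ✓ → 277
call_id=307: ✓ → 142
call_id=308: ✓ → 451
call_id=309: ✓ → 55
call_id=310: ✓ → 474
call_id=311: ✓ → 188
call_id=312: ✓ → 452
call_id=313: ✓ → 93
wrong_num_sum = 171 + 592 + 146 + 369 + 197 + 277 + 142 + 451 + 55 + 474 + 188 + 452 + 93 = 3607
—
[a6_sum: agent = 'A6']
call_id=300: ✗
call_id=301: ✗
call_id=302: ✗
call_id=303: ✗
call_id=304: ✗
call_id=305: ✗
call_id=306: ✓ → 277
call_id=307: ✗
call_id=308: ✗
call_id=309: ✗
call_id=310: ✗
call_id=311: ✗
call_id=312: ✗
call_id=313: ✗
a6_sum = 277
—
[line_sum: line <= 4 AND agent = 'A6']
call_id=300: ✗
call_id=301: ✗
call_id=302: ✗
call_id=303: ✗
call_id=304: ✗
call_id=305: ✗
call_id=306: ✓ → 277
call_id=307: ✗
call_id=308: ✗
call_id=309: ✗
call_id=310: ✗
call_id=311: ✗
call_id=312: ✗
call_id=313: ✗
line_sum = 277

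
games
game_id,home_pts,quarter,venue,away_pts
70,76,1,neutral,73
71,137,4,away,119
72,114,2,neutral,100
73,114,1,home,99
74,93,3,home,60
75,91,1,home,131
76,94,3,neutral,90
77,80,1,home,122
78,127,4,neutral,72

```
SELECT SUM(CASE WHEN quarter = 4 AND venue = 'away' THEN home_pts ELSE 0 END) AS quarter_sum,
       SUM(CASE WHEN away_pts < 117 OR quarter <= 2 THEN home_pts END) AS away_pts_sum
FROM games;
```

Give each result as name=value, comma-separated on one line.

[quarter_sum: quarter = 4 AND venue = 'away']
game_id=70: ✗
game_id=71: ✓ → 137
game_id=72: ✗
game_id=73: ✗
game_id=74: ✗
game_id=75: ✗
game_id=76: ✗
game_id=77: ✗
game_id=78: ✗
quarter_sum = 137
—
[away_pts_sum: away_pts < 117 OR quarter <= 2]
game_id=70: ✓ → 76
game_id=71: ✗
game_id=72: ✓ → 114
game_id=73: ✓ → 114
game_id=74: ✓ → 93
game_id=75: ✓ → 91
game_id=76: ✓ → 94
game_id=77: ✓ → 80
game_id=78: ✓ → 127
away_pts_sum = 76 + 114 + 114 + 93 + 91 + 94 + 80 + 127 = 789

quarter_sum=137, away_pts_sum=789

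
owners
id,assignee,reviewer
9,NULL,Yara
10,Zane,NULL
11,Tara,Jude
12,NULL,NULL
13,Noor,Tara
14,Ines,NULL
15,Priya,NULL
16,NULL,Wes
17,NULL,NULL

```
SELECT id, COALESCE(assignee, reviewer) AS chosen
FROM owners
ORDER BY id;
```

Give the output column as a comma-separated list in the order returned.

Yara, Zane, Tara, NULL, Noor, Ines, Priya, Wes, NULL

id=9: assignee=NULL, reviewer=Yara → Yara
id=10: assignee=Zane → Zane
id=11: assignee=Tara → Tara
id=12: assignee=NULL, reviewer=NULL (all NULL) → NULL
id=13: assignee=Noor → Noor
id=14: assignee=Ines → Ines
id=15: assignee=Priya → Priya
id=16: assignee=NULL, reviewer=Wes → Wes
id=17: assignee=NULL, reviewer=NULL (all NULL) → NULL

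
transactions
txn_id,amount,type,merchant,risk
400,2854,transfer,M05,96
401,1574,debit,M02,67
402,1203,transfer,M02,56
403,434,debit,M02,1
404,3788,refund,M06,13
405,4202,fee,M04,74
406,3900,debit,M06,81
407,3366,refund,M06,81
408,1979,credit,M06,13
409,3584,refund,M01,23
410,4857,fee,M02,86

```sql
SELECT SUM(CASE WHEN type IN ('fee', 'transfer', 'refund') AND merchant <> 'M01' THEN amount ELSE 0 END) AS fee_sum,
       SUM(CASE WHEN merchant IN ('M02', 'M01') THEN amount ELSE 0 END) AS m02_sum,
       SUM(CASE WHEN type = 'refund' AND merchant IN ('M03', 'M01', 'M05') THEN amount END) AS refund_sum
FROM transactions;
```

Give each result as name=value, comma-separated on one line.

[fee_sum: type IN ('fee', 'transfer', 'refund') AND merchant <> 'M01']
txn_id=400: ✓ → 2854
txn_id=401: ✗
txn_id=402: ✓ → 1203
txn_id=403: ✗
txn_id=404: ✓ → 3788
txn_id=405: ✓ → 4202
txn_id=406: ✗
txn_id=407: ✓ → 3366
txn_id=408: ✗
txn_id=409: ✗
txn_id=410: ✓ → 4857
fee_sum = 2854 + 1203 + 3788 + 4202 + 3366 + 4857 = 20270
—
[m02_sum: merchant IN ('M02', 'M01')]
txn_id=400: ✗
txn_id=401: ✓ → 1574
txn_id=402: ✓ → 1203
txn_id=403: ✓ → 434
txn_id=404: ✗
txn_id=405: ✗
txn_id=406: ✗
txn_id=407: ✗
txn_id=408: ✗
txn_id=409: ✓ → 3584
txn_id=410: ✓ → 4857
m02_sum = 1574 + 1203 + 434 + 3584 + 4857 = 11652
—
[refund_sum: type = 'refund' AND merchant IN ('M03', 'M01', 'M05')]
txn_id=400: ✗
txn_id=401: ✗
txn_id=402: ✗
txn_id=403: ✗
txn_id=404: ✗
txn_id=405: ✗
txn_id=406: ✗
txn_id=407: ✗
txn_id=408: ✗
txn_id=409: ✓ → 3584
txn_id=410: ✗
refund_sum = 3584

fee_sum=20270, m02_sum=11652, refund_sum=3584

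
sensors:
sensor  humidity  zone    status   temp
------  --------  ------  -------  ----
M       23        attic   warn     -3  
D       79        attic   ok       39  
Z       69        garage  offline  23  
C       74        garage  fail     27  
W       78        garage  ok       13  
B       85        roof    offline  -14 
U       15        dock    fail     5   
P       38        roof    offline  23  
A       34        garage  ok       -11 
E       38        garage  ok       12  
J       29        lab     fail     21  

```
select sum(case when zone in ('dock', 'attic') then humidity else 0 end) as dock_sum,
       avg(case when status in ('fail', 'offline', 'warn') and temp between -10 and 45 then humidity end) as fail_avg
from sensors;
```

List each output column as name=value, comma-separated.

[dock_sum: zone in ('dock', 'attic')]
sensor=M: ✓ → 23
sensor=D: ✓ → 79
sensor=Z: ✗
sensor=C: ✗
sensor=W: ✗
sensor=B: ✗
sensor=U: ✓ → 15
sensor=P: ✗
sensor=A: ✗
sensor=E: ✗
sensor=J: ✗
dock_sum = 23 + 79 + 15 = 117
—
[fail_avg: status in ('fail', 'offline', 'warn') and temp between -10 and 45]
sensor=M: ✓ → 23
sensor=D: ✗
sensor=Z: ✓ → 69
sensor=C: ✓ → 74
sensor=W: ✗
sensor=B: ✗
sensor=U: ✓ → 15
sensor=P: ✓ → 38
sensor=A: ✗
sensor=E: ✗
sensor=J: ✓ → 29
fail_avg = (23 + 69 + 74 + 15 + 38 + 29) / 6 = 41.3333333333

dock_sum=117, fail_avg=41.3333333333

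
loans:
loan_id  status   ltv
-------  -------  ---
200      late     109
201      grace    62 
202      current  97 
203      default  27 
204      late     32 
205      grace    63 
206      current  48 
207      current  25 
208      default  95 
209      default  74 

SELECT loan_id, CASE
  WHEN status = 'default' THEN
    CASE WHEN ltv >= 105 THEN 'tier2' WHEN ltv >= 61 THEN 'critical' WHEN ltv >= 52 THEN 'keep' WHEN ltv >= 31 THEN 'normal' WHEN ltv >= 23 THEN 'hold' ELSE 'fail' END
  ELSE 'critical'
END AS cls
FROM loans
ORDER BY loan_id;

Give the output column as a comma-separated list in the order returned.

loan_id=200: status='late' → outer ELSE → critical
loan_id=201: status='grace' → outer ELSE → critical
loan_id=202: status='current' → outer ELSE → critical
loan_id=203: status='default' → inner[ltv >= 23] → hold
loan_id=204: status='late' → outer ELSE → critical
loan_id=205: status='grace' → outer ELSE → critical
loan_id=206: status='current' → outer ELSE → critical
loan_id=207: status='current' → outer ELSE → critical
loan_id=208: status='default' → inner[ltv >= 61] → critical
loan_id=209: status='default' → inner[ltv >= 61] → critical

critical, critical, critical, hold, critical, critical, critical, critical, critical, critical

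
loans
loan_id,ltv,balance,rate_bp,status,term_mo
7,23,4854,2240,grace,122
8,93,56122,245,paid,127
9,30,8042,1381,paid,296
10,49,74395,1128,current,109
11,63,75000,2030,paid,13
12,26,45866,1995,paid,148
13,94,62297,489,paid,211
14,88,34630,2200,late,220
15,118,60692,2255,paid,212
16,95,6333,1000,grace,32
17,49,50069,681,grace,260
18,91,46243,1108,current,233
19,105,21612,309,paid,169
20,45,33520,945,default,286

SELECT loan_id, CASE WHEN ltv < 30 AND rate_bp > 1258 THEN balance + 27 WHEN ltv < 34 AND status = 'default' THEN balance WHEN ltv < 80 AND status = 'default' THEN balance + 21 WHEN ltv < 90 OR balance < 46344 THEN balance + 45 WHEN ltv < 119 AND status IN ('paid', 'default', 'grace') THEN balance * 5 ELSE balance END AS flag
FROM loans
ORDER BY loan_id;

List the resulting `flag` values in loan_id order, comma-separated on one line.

4881, 280610, 8087, 74440, 75045, 45893, 311485, 34675, 303460, 6378, 50114, 46288, 21657, 33541

loan_id=7: ltv < 30 AND rate_bp > 1258 → 4881
loan_id=8: ltv < 119 AND status IN ('paid', 'default', 'grace') → 280610
loan_id=9: ltv < 90 OR balance < 46344 → 8087
loan_id=10: ltv < 90 OR balance < 46344 → 74440
loan_id=11: ltv < 90 OR balance < 46344 → 75045
loan_id=12: ltv < 30 AND rate_bp > 1258 → 45893
loan_id=13: ltv < 119 AND status IN ('paid', 'default', 'grace') → 311485
loan_id=14: ltv < 90 OR balance < 46344 → 34675
loan_id=15: ltv < 119 AND status IN ('paid', 'default', 'grace') → 303460
loan_id=16: ltv < 90 OR balance < 46344 → 6378
loan_id=17: ltv < 90 OR balance < 46344 → 50114
loan_id=18: ltv < 90 OR balance < 46344 → 46288
loan_id=19: ltv < 90 OR balance < 46344 → 21657
loan_id=20: ltv < 80 AND status = 'default' → 33541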